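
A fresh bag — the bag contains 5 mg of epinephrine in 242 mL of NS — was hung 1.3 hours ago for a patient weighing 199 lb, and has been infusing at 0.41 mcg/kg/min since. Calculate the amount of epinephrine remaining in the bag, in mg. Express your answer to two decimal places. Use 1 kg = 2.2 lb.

2.11 mg

Weight = 199 lb ÷ 2.2 lb/kg = 90.45455 kg
Dose = 0.41 mcg/kg/min × 90.45455 kg = 37.08636 mcg/min
37.08636 mcg/min × 60 min/hr = 2225.182 mcg/hr
Concentration = 5 mg ÷ 242 mL = 0.02066116 mg/mL = 20.66116 mcg/mL
Rate = 2225.182 mcg/hr ÷ 20.66116 mcg/mL = 107.6988 mL/hr
Volume infused = 107.6988 mL/hr × 1.3 hr = 140.0084 mL
Volume remaining = 242 − 140.0084 = 101.9916 mL
Drug remaining = 101.9916 mL × 20.66116 mcg/mL = 2107.264 mcg = 2.107264 mg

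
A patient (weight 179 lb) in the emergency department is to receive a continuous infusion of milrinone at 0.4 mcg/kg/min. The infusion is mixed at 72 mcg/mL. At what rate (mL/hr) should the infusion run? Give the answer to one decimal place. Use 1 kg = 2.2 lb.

Weight = 179 lb ÷ 2.2 lb/kg = 81.36364 kg
Dose = 0.4 mcg/kg/min × 81.36364 kg = 32.54545 mcg/min
32.54545 mcg/min × 60 min/hr = 1952.727 mcg/hr
Rate = 1952.727 mcg/hr ÷ 72 mcg/mL = 27.12121 mL/hr

27.1 mL/hr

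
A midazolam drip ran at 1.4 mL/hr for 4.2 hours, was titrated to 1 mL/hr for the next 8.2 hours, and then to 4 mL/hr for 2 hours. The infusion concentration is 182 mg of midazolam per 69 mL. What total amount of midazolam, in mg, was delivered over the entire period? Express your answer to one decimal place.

58.2 mg

Concentration = 182 mg ÷ 69 mL = 2.637681 mg/mL
Stage 1: 1.4 mL/hr × 4.2 hr = 5.88 mL → 5.88 mL × 2.637681 mg/mL = 15.50957 mg
Stage 2: 1 mL/hr × 8.2 hr = 8.2 mL → 8.2 mL × 2.637681 mg/mL = 21.62899 mg
Stage 3: 4 mL/hr × 2 hr = 8 mL → 8 mL × 2.637681 mg/mL = 21.10145 mg
Total = 15.50957 + 21.62899 + 21.10145 = 58.24 mg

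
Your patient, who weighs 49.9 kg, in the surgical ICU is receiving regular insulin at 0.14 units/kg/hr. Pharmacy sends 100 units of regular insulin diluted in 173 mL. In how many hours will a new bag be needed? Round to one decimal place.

Dose = 0.14 units/kg/hr × 49.9 kg = 6.986 units/hr
Concentration = 100 units ÷ 173 mL = 0.5780347 units/mL
Rate = 6.986 units/hr ÷ 0.5780347 units/mL = 12.08578 mL/hr
Duration = 173 mL ÷ 12.08578 mL/hr = 14.31434 hr

14.3 hours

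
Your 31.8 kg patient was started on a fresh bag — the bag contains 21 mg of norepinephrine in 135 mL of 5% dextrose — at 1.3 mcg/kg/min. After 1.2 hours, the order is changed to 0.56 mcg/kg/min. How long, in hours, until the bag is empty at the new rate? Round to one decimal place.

Initial rate:
Dose = 1.3 mcg/kg/min × 31.8 kg = 41.34 mcg/min
41.34 mcg/min × 60 min/hr = 2480.4 mcg/hr
Concentration = 21 mg ÷ 135 mL = 0.1555556 mg/mL = 155.5556 mcg/mL
Rate = 2480.4 mcg/hr ÷ 155.5556 mcg/mL = 15.94543 mL/hr
Volume infused so far = 15.94543 mL/hr × 1.2 hr = 19.13451 mL
Volume remaining = 135 − 19.13451 = 115.8655 mL
New rate:
Dose = 0.56 mcg/kg/min × 31.8 kg = 17.808 mcg/min
17.808 mcg/min × 60 min/hr = 1068.48 mcg/hr
Rate = 1068.48 mcg/hr ÷ 155.5556 mcg/mL = 6.8688 mL/hr
Time remaining = 115.8655 mL ÷ 6.8688 mL/hr = 16.86837 hr

16.9 hours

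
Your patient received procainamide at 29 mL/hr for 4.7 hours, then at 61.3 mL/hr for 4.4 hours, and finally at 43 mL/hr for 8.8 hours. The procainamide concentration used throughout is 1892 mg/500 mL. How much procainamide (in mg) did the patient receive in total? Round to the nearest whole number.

Concentration = 1892 mg ÷ 500 mL = 3.784 mg/mL
Stage 1: 29 mL/hr × 4.7 hr = 136.3 mL → 136.3 mL × 3.784 mg/mL = 515.7592 mg
Stage 2: 61.3 mL/hr × 4.4 hr = 269.72 mL → 269.72 mL × 3.784 mg/mL = 1020.62 mg
Stage 3: 43 mL/hr × 8.8 hr = 378.4 mL → 378.4 mL × 3.784 mg/mL = 1431.866 mg
Total = 515.7592 + 1020.62 + 1431.866 = 2968.245 mg

2968 mg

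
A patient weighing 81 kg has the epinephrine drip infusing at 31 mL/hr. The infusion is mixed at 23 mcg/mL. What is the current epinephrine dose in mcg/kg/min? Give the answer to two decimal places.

0.15 mcg/kg/min

Drug rate = 31 mL/hr × 23 mcg/mL = 713 mcg/hr
713 mcg/hr ÷ 60 min/hr = 11.88333 mcg/min
11.88333 mcg/min ÷ 81 kg = 0.1467078 mcg/kg/min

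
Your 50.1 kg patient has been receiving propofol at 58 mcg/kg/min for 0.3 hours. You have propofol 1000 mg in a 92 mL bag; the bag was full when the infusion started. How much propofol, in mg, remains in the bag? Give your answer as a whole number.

948 mg

Dose = 58 mcg/kg/min × 50.1 kg = 2905.8 mcg/min
2905.8 mcg/min × 60 min/hr = 174348 mcg/hr
Concentration = 1000 mg ÷ 92 mL = 10.86957 mg/mL = 10869.57 mcg/mL
Rate = 174348 mcg/hr ÷ 10869.57 mcg/mL = 16.04002 mL/hr
Volume infused = 16.04002 mL/hr × 0.3 hr = 4.812005 mL
Volume remaining = 92 − 4.812005 = 87.188 mL
Drug remaining = 87.188 mL × 10869.57 mcg/mL = 947695.6 mcg = 947.6956 mg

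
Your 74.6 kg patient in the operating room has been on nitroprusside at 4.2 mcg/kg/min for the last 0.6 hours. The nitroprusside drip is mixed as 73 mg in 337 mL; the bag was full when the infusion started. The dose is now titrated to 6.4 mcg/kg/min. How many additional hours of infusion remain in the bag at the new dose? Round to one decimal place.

Initial rate:
Dose = 4.2 mcg/kg/min × 74.6 kg = 313.32 mcg/min
313.32 mcg/min × 60 min/hr = 18799.2 mcg/hr
Concentration = 73 mg ÷ 337 mL = 0.2166172 mg/mL = 216.6172 mcg/mL
Rate = 18799.2 mcg/hr ÷ 216.6172 mcg/mL = 86.78535 mL/hr
Volume infused so far = 86.78535 mL/hr × 0.6 hr = 52.07121 mL
Volume remaining = 337 − 52.07121 = 284.9288 mL
New rate:
Dose = 6.4 mcg/kg/min × 74.6 kg = 477.44 mcg/min
477.44 mcg/min × 60 min/hr = 28646.4 mcg/hr
Rate = 28646.4 mcg/hr ÷ 216.6172 mcg/mL = 132.2443 mL/hr
Time remaining = 284.9288 mL ÷ 132.2443 mL/hr = 2.154563 hr

2.2 hours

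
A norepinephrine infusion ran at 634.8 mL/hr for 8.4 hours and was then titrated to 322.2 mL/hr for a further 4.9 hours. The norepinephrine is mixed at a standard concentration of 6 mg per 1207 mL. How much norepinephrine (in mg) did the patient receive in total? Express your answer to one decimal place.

Concentration = 6 mg ÷ 1207 mL = 0.004971002 mg/mL
Stage 1: 634.8 mL/hr × 8.4 hr = 5332.32 mL → 5332.32 mL × 0.004971002 mg/mL = 26.50698 mg
Stage 2: 322.2 mL/hr × 4.9 hr = 1578.78 mL → 1578.78 mL × 0.004971002 mg/mL = 7.848119 mg
Total = 26.50698 + 7.848119 = 34.3551 mg

34.4 mg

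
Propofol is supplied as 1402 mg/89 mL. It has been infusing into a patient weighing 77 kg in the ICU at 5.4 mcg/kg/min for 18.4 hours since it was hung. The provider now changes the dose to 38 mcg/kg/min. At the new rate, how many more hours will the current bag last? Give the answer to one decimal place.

5.4 hours

Initial rate:
Dose = 5.4 mcg/kg/min × 77 kg = 415.8 mcg/min
415.8 mcg/min × 60 min/hr = 24948 mcg/hr
Concentration = 1402 mg ÷ 89 mL = 15.75281 mg/mL = 15752.81 mcg/mL
Rate = 24948 mcg/hr ÷ 15752.81 mcg/mL = 1.583718 mL/hr
Volume infused so far = 1.583718 mL/hr × 18.4 hr = 29.1404 mL
Volume remaining = 89 − 29.1404 = 59.8596 mL
New rate:
Dose = 38 mcg/kg/min × 77 kg = 2926 mcg/min
2926 mcg/min × 60 min/hr = 175560 mcg/hr
Rate = 175560 mcg/hr ÷ 15752.81 mcg/mL = 11.14468 mL/hr
Time remaining = 59.8596 mL ÷ 11.14468 mL/hr = 5.371137 hr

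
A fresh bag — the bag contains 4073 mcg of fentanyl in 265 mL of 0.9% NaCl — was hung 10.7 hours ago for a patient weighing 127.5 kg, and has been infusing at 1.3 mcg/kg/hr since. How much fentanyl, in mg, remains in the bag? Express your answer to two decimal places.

2.30 mg

Dose = 1.3 mcg/kg/hr × 127.5 kg = 165.75 mcg/hr
Concentration = 4073 mcg ÷ 265 mL = 15.36981 mcg/mL
Rate = 165.75 mcg/hr ÷ 15.36981 mcg/mL = 10.78413 mL/hr
Volume infused = 10.78413 mL/hr × 10.7 hr = 115.3902 mL
Volume remaining = 265 − 115.3902 = 149.6098 mL
Drug remaining = 149.6098 mL × 15.36981 mcg/mL = 2299.475 mcg = 2.299475 mg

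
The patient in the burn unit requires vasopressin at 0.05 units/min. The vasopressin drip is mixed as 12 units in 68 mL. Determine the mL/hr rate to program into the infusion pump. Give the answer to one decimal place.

17.0 mL/hr

0.05 units/min × 60 min/hr = 3 units/hr
Concentration = 12 units ÷ 68 mL = 0.1764706 units/mL
Rate = 3 units/hr ÷ 0.1764706 units/mL = 17 mL/hr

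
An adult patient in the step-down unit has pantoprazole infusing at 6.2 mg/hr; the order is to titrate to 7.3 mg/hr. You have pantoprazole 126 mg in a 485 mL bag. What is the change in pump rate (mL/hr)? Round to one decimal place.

At the current dose:
Concentration = 126 mg ÷ 485 mL = 0.2597938 mg/mL
Rate = 6.2 mg/hr ÷ 0.2597938 mg/mL = 23.86508 mL/hr
At the new dose:
Rate = 7.3 mg/hr ÷ 0.2597938 mg/mL = 28.09921 mL/hr
Change = 28.09921 − 23.86508 = 4.234127 mL/hr → 4.234127 mL/hr increase

4.2 mL/hr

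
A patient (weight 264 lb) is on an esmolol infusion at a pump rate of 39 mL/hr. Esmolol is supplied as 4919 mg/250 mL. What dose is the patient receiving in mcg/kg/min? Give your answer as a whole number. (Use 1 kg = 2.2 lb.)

107 mcg/kg/min

Weight = 264 lb ÷ 2.2 lb/kg = 120 kg
Concentration = 4919 mg ÷ 250 mL = 19.676 mg/mL = 19676 mcg/mL
Drug rate = 39 mL/hr × 19676 mcg/mL = 767364 mcg/hr
767364 mcg/hr ÷ 60 min/hr = 12789.4 mcg/min
12789.4 mcg/min ÷ 120 kg = 106.5783 mcg/kg/min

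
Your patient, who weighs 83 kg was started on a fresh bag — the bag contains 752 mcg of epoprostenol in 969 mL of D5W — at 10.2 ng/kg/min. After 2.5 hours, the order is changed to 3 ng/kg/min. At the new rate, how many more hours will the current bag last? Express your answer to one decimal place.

41.8 hours

Initial rate:
Dose = 10.2 ng/kg/min × 83 kg = 846.6 ng/min
846.6 ng/min × 60 min/hr = 50796 ng/hr
Concentration = 752 mcg ÷ 969 mL = 0.7760578 mcg/mL = 776.0578 ng/mL
Rate = 50796 ng/hr ÷ 776.0578 ng/mL = 65.45389 mL/hr
Volume infused so far = 65.45389 mL/hr × 2.5 hr = 163.6347 mL
Volume remaining = 969 − 163.6347 = 805.3653 mL
New rate:
Dose = 3 ng/kg/min × 83 kg = 249 ng/min
249 ng/min × 60 min/hr = 14940 ng/hr
Rate = 14940 ng/hr ÷ 776.0578 ng/mL = 19.25114 mL/hr
Time remaining = 805.3653 mL ÷ 19.25114 mL/hr = 41.83467 hr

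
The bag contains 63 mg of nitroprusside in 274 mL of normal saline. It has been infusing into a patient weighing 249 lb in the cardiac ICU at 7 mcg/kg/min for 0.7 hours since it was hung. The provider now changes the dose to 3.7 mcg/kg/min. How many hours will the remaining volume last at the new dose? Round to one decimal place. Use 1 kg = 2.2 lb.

Initial rate:
Weight = 249 lb ÷ 2.2 lb/kg = 113.1818 kg
Dose = 7 mcg/kg/min × 113.1818 kg = 792.2727 mcg/min
792.2727 mcg/min × 60 min/hr = 47536.36 mcg/hr
Concentration = 63 mg ÷ 274 mL = 0.229927 mg/mL = 229.927 mcg/mL
Rate = 47536.36 mcg/hr ÷ 229.927 mcg/mL = 206.7455 mL/hr
Volume infused so far = 206.7455 mL/hr × 0.7 hr = 144.7218 mL
Volume remaining = 274 − 144.7218 = 129.2782 mL
New rate:
Dose = 3.7 mcg/kg/min × 113.1818 kg = 418.7727 mcg/min
418.7727 mcg/min × 60 min/hr = 25126.36 mcg/hr
Rate = 25126.36 mcg/hr ÷ 229.927 mcg/mL = 109.2797 mL/hr
Time remaining = 129.2782 mL ÷ 109.2797 mL/hr = 1.183002 hr

1.2 hours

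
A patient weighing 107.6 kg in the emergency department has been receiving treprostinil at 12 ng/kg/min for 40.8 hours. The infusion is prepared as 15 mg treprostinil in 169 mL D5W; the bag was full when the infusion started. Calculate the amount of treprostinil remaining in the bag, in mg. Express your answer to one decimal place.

11.8 mg

Dose = 12 ng/kg/min × 107.6 kg = 1291.2 ng/min
1291.2 ng/min × 60 min/hr = 77472 ng/hr
Concentration = 15 mg ÷ 169 mL = 0.0887574 mg/mL = 88757.4 ng/mL
Rate = 77472 ng/hr ÷ 88757.4 ng/mL = 0.8728512 mL/hr
Volume infused = 0.8728512 mL/hr × 40.8 hr = 35.61233 mL
Volume remaining = 169 − 35.61233 = 133.3877 mL
Drug remaining = 133.3877 mL × 88757.4 ng/mL = 11839142 ng = 11.83914 mg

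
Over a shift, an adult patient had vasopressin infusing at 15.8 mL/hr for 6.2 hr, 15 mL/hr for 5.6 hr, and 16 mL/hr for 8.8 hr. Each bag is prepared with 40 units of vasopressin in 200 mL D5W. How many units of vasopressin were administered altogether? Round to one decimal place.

64.6 units

Concentration = 40 units ÷ 200 mL = 0.2 units/mL
Stage 1: 15.8 mL/hr × 6.2 hr = 97.96 mL → 97.96 mL × 0.2 units/mL = 19.592 units
Stage 2: 15 mL/hr × 5.6 hr = 84 mL → 84 mL × 0.2 units/mL = 16.8 units
Stage 3: 16 mL/hr × 8.8 hr = 140.8 mL → 140.8 mL × 0.2 units/mL = 28.16 units
Total = 19.592 + 16.8 + 28.16 = 64.552 units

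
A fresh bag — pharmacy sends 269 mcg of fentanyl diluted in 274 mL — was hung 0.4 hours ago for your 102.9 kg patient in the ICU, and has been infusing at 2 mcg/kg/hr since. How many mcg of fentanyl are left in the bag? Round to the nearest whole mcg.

187 mcg

Dose = 2 mcg/kg/hr × 102.9 kg = 205.8 mcg/hr
Concentration = 269 mcg ÷ 274 mL = 0.9817518 mcg/mL
Rate = 205.8 mcg/hr ÷ 0.9817518 mcg/mL = 209.6253 mL/hr
Volume infused = 209.6253 mL/hr × 0.4 hr = 83.85011 mL
Volume remaining = 274 − 83.85011 = 190.1499 mL
Drug remaining = 190.1499 mL × 0.9817518 mcg/mL = 186.68 mcg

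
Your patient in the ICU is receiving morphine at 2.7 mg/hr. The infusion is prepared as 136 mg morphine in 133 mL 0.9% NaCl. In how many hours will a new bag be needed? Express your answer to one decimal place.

50.4 hours

Concentration = 136 mg ÷ 133 mL = 1.022556 mg/mL
Rate = 2.7 mg/hr ÷ 1.022556 mg/mL = 2.640441 mL/hr
Duration = 133 mL ÷ 2.640441 mL/hr = 50.37037 hr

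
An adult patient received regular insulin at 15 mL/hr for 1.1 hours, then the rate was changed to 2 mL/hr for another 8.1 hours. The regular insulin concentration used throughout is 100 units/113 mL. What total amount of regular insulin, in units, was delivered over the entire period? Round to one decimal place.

28.9 units

Concentration = 100 units ÷ 113 mL = 0.8849558 units/mL
Stage 1: 15 mL/hr × 1.1 hr = 16.5 mL → 16.5 mL × 0.8849558 units/mL = 14.60177 units
Stage 2: 2 mL/hr × 8.1 hr = 16.2 mL → 16.2 mL × 0.8849558 units/mL = 14.33628 units
Total = 14.60177 + 14.33628 = 28.93805 units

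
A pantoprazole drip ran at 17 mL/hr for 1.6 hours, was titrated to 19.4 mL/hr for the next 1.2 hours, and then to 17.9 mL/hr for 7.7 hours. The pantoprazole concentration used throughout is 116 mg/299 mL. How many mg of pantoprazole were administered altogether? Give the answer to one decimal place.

Concentration = 116 mg ÷ 299 mL = 0.3879599 mg/mL
Stage 1: 17 mL/hr × 1.6 hr = 27.2 mL → 27.2 mL × 0.3879599 mg/mL = 10.55251 mg
Stage 2: 19.4 mL/hr × 1.2 hr = 23.28 mL → 23.28 mL × 0.3879599 mg/mL = 9.031706 mg
Stage 3: 17.9 mL/hr × 7.7 hr = 137.83 mL → 137.83 mL × 0.3879599 mg/mL = 53.47251 mg
Total = 10.55251 + 9.031706 + 53.47251 = 73.05672 mg

73.1 mg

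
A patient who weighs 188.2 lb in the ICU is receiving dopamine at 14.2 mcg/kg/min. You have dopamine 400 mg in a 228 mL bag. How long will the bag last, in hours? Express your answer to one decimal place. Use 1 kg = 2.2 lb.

5.5 hours

Weight = 188.2 lb ÷ 2.2 lb/kg = 85.54545 kg
Dose = 14.2 mcg/kg/min × 85.54545 kg = 1214.745 mcg/min
1214.745 mcg/min × 60 min/hr = 72884.73 mcg/hr
Concentration = 400 mg ÷ 228 mL = 1.754386 mg/mL = 1754.386 mcg/mL
Rate = 72884.73 mcg/hr ÷ 1754.386 mcg/mL = 41.54429 mL/hr
Duration = 228 mL ÷ 41.54429 mL/hr = 5.488118 hr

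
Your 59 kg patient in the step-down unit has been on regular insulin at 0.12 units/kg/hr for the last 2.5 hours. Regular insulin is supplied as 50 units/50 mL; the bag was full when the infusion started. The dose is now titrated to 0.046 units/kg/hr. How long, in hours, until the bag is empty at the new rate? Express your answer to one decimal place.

Initial rate:
Dose = 0.12 units/kg/hr × 59 kg = 7.08 units/hr
Concentration = 50 units ÷ 50 mL = 1 units/mL
Rate = 7.08 units/hr ÷ 1 units/mL = 7.08 mL/hr
Volume infused so far = 7.08 mL/hr × 2.5 hr = 17.7 mL
Volume remaining = 50 − 17.7 = 32.3 mL
New rate:
Dose = 0.046 units/kg/hr × 59 kg = 2.714 units/hr
Rate = 2.714 units/hr ÷ 1 units/mL = 2.714 mL/hr
Time remaining = 32.3 mL ÷ 2.714 mL/hr = 11.90125 hr

11.9 hours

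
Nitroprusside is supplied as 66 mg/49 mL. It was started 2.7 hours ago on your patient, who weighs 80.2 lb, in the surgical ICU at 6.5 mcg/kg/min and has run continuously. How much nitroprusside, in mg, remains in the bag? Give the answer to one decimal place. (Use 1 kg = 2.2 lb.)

Weight = 80.2 lb ÷ 2.2 lb/kg = 36.45455 kg
Dose = 6.5 mcg/kg/min × 36.45455 kg = 236.9545 mcg/min
236.9545 mcg/min × 60 min/hr = 14217.27 mcg/hr
Concentration = 66 mg ÷ 49 mL = 1.346939 mg/mL = 1346.939 mcg/mL
Rate = 14217.27 mcg/hr ÷ 1346.939 mcg/mL = 10.55525 mL/hr
Volume infused = 10.55525 mL/hr × 2.7 hr = 28.49917 mL
Volume remaining = 49 − 28.49917 = 20.50083 mL
Drug remaining = 20.50083 mL × 1346.939 mcg/mL = 27613.36 mcg = 27.61336 mg

27.6 mg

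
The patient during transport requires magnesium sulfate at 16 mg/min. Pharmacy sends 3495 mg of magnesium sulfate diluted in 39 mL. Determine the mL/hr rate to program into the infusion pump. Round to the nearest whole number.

16 mg/min × 60 min/hr = 960 mg/hr
Concentration = 3495 mg ÷ 39 mL = 89.61538 mg/mL
Rate = 960 mg/hr ÷ 89.61538 mg/mL = 10.71245 mL/hr

11 mL/hr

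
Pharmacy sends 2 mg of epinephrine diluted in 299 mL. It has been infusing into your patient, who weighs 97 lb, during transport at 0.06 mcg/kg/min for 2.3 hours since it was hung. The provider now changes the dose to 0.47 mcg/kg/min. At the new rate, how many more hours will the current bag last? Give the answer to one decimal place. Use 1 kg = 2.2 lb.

Initial rate:
Weight = 97 lb ÷ 2.2 lb/kg = 44.09091 kg
Dose = 0.06 mcg/kg/min × 44.09091 kg = 2.645455 mcg/min
2.645455 mcg/min × 60 min/hr = 158.7273 mcg/hr
Concentration = 2 mg ÷ 299 mL = 0.006688963 mg/mL = 6.688963 mcg/mL
Rate = 158.7273 mcg/hr ÷ 6.688963 mcg/mL = 23.72973 mL/hr
Volume infused so far = 23.72973 mL/hr × 2.3 hr = 54.57837 mL
Volume remaining = 299 − 54.57837 = 244.4216 mL
New rate:
Dose = 0.47 mcg/kg/min × 44.09091 kg = 20.72273 mcg/min
20.72273 mcg/min × 60 min/hr = 1243.364 mcg/hr
Rate = 1243.364 mcg/hr ÷ 6.688963 mcg/mL = 185.8829 mL/hr
Time remaining = 244.4216 mL ÷ 185.8829 mL/hr = 1.314923 hr

1.3 hours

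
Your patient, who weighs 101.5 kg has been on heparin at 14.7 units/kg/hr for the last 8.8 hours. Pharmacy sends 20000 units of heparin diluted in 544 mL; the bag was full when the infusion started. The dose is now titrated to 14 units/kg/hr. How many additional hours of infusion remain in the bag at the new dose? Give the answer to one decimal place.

Initial rate:
Dose = 14.7 units/kg/hr × 101.5 kg = 1492.05 units/hr
Concentration = 20000 units ÷ 544 mL = 36.76471 units/mL
Rate = 1492.05 units/hr ÷ 36.76471 units/mL = 40.58376 mL/hr
Volume infused so far = 40.58376 mL/hr × 8.8 hr = 357.1371 mL
Volume remaining = 544 − 357.1371 = 186.8629 mL
New rate:
Dose = 14 units/kg/hr × 101.5 kg = 1421 units/hr
Rate = 1421 units/hr ÷ 36.76471 units/mL = 38.6512 mL/hr
Time remaining = 186.8629 mL ÷ 38.6512 mL/hr = 4.834595 hr

4.8 hours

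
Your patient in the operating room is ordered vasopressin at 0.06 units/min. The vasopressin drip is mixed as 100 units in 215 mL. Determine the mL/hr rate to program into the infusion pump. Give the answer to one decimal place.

7.7 mL/hr

0.06 units/min × 60 min/hr = 3.6 units/hr
Concentration = 100 units ÷ 215 mL = 0.4651163 units/mL
Rate = 3.6 units/hr ÷ 0.4651163 units/mL = 7.74 mL/hr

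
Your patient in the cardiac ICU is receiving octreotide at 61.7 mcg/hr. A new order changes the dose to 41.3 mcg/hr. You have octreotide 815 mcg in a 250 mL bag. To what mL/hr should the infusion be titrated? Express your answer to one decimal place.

Concentration = 815 mcg ÷ 250 mL = 3.26 mcg/mL
Rate = 41.3 mcg/hr ÷ 3.26 mcg/mL = 12.66871 mL/hr

12.7 mL/hr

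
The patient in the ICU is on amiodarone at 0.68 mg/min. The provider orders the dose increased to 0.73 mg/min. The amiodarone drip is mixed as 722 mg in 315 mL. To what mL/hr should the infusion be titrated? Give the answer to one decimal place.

0.73 mg/min × 60 min/hr = 43.8 mg/hr
Concentration = 722 mg ÷ 315 mL = 2.292063 mg/mL
Rate = 43.8 mg/hr ÷ 2.292063 mg/mL = 19.10942 mL/hr

19.1 mL/hr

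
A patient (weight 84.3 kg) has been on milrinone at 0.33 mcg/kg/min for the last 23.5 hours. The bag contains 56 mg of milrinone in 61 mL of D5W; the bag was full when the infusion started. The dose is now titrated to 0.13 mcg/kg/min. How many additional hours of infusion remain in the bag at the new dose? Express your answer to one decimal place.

25.5 hours

Initial rate:
Dose = 0.33 mcg/kg/min × 84.3 kg = 27.819 mcg/min
27.819 mcg/min × 60 min/hr = 1669.14 mcg/hr
Concentration = 56 mg ÷ 61 mL = 0.9180328 mg/mL = 918.0328 mcg/mL
Rate = 1669.14 mcg/hr ÷ 918.0328 mcg/mL = 1.81817 mL/hr
Volume infused so far = 1.81817 mL/hr × 23.5 hr = 42.727 mL
Volume remaining = 61 − 42.727 = 18.273 mL
New rate:
Dose = 0.13 mcg/kg/min × 84.3 kg = 10.959 mcg/min
10.959 mcg/min × 60 min/hr = 657.54 mcg/hr
Rate = 657.54 mcg/hr ÷ 918.0328 mcg/mL = 0.7162489 mL/hr
Time remaining = 18.273 mL ÷ 0.7162489 mL/hr = 25.51208 hr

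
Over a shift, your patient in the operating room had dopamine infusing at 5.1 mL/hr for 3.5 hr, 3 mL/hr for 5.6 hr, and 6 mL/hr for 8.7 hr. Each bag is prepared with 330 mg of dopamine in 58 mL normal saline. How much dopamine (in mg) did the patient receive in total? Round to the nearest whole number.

494 mg

Concentration = 330 mg ÷ 58 mL = 5.689655 mg/mL
Stage 1: 5.1 mL/hr × 3.5 hr = 17.85 mL → 17.85 mL × 5.689655 mg/mL = 101.5603 mg
Stage 2: 3 mL/hr × 5.6 hr = 16.8 mL → 16.8 mL × 5.689655 mg/mL = 95.58621 mg
Stage 3: 6 mL/hr × 8.7 hr = 52.2 mL → 52.2 mL × 5.689655 mg/mL = 297 mg
Total = 101.5603 + 95.58621 + 297 = 494.1466 mg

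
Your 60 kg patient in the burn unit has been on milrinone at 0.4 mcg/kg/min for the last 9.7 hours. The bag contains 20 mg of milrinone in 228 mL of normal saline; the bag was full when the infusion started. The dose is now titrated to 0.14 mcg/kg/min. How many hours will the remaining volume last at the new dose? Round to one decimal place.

Initial rate:
Dose = 0.4 mcg/kg/min × 60 kg = 24 mcg/min
24 mcg/min × 60 min/hr = 1440 mcg/hr
Concentration = 20 mg ÷ 228 mL = 0.0877193 mg/mL = 87.7193 mcg/mL
Rate = 1440 mcg/hr ÷ 87.7193 mcg/mL = 16.416 mL/hr
Volume infused so far = 16.416 mL/hr × 9.7 hr = 159.2352 mL
Volume remaining = 228 − 159.2352 = 68.7648 mL
New rate:
Dose = 0.14 mcg/kg/min × 60 kg = 8.4 mcg/min
8.4 mcg/min × 60 min/hr = 504 mcg/hr
Rate = 504 mcg/hr ÷ 87.7193 mcg/mL = 5.7456 mL/hr
Time remaining = 68.7648 mL ÷ 5.7456 mL/hr = 11.96825 hr

12.0 hours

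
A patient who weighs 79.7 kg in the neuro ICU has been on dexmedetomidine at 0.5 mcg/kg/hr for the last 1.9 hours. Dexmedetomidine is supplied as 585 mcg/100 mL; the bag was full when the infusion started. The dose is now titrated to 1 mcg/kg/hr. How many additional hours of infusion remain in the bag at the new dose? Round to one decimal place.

Initial rate:
Dose = 0.5 mcg/kg/hr × 79.7 kg = 39.85 mcg/hr
Concentration = 585 mcg ÷ 100 mL = 5.85 mcg/mL
Rate = 39.85 mcg/hr ÷ 5.85 mcg/mL = 6.811966 mL/hr
Volume infused so far = 6.811966 mL/hr × 1.9 hr = 12.94274 mL
Volume remaining = 100 − 12.94274 = 87.05726 mL
New rate:
Dose = 1 mcg/kg/hr × 79.7 kg = 79.7 mcg/hr
Rate = 79.7 mcg/hr ÷ 5.85 mcg/mL = 13.62393 mL/hr
Time remaining = 87.05726 mL ÷ 13.62393 mL/hr = 6.390025 hr

6.4 hours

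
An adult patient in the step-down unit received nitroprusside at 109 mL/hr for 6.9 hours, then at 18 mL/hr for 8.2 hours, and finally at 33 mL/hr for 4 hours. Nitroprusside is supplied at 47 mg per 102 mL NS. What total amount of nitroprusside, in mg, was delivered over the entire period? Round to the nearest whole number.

475 mg

Concentration = 47 mg ÷ 102 mL = 0.4607843 mg/mL
Stage 1: 109 mL/hr × 6.9 hr = 752.1 mL → 752.1 mL × 0.4607843 mg/mL = 346.5559 mg
Stage 2: 18 mL/hr × 8.2 hr = 147.6 mL → 147.6 mL × 0.4607843 mg/mL = 68.01176 mg
Stage 3: 33 mL/hr × 4 hr = 132 mL → 132 mL × 0.4607843 mg/mL = 60.82353 mg
Total = 346.5559 + 68.01176 + 60.82353 = 475.3912 mg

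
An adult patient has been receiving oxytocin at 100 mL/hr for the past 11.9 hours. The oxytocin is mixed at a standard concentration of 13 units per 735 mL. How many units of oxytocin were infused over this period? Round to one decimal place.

21.0 units

Concentration = 13 units ÷ 735 mL = 0.01768707 units/mL = 17.68707 milliunits/mL
Drug rate = 100 mL/hr × 17.68707 milliunits/mL = 1768.707 milliunits/hr
Total = 1768.707 milliunits/hr × 11.9 hr = 21047.62 milliunits = 21.04762 units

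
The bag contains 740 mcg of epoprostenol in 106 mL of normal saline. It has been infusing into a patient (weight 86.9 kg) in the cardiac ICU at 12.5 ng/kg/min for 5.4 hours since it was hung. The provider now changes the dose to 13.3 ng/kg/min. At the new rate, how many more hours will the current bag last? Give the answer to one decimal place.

Initial rate:
Dose = 12.5 ng/kg/min × 86.9 kg = 1086.25 ng/min
1086.25 ng/min × 60 min/hr = 65175 ng/hr
Concentration = 740 mcg ÷ 106 mL = 6.981132 mcg/mL = 6981.132 ng/mL
Rate = 65175 ng/hr ÷ 6981.132 ng/mL = 9.335878 mL/hr
Volume infused so far = 9.335878 mL/hr × 5.4 hr = 50.41374 mL
Volume remaining = 106 − 50.41374 = 55.58626 mL
New rate:
Dose = 13.3 ng/kg/min × 86.9 kg = 1155.77 ng/min
1155.77 ng/min × 60 min/hr = 69346.2 ng/hr
Rate = 69346.2 ng/hr ÷ 6981.132 ng/mL = 9.933375 mL/hr
Time remaining = 55.58626 mL ÷ 9.933375 mL/hr = 5.595909 hr

5.6 hours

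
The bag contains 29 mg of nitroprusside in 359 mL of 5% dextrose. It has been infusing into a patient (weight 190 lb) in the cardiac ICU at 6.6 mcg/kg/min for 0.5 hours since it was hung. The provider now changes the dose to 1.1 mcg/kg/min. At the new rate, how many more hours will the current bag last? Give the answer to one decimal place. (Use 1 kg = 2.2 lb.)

2.1 hours

Initial rate:
Weight = 190 lb ÷ 2.2 lb/kg = 86.36364 kg
Dose = 6.6 mcg/kg/min × 86.36364 kg = 570 mcg/min
570 mcg/min × 60 min/hr = 34200 mcg/hr
Concentration = 29 mg ÷ 359 mL = 0.08077994 mg/mL = 80.77994 mcg/mL
Rate = 34200 mcg/hr ÷ 80.77994 mcg/mL = 423.3724 mL/hr
Volume infused so far = 423.3724 mL/hr × 0.5 hr = 211.6862 mL
Volume remaining = 359 − 211.6862 = 147.3138 mL
New rate:
Dose = 1.1 mcg/kg/min × 86.36364 kg = 95 mcg/min
95 mcg/min × 60 min/hr = 5700 mcg/hr
Rate = 5700 mcg/hr ÷ 80.77994 mcg/mL = 70.56207 mL/hr
Time remaining = 147.3138 mL ÷ 70.56207 mL/hr = 2.087719 hr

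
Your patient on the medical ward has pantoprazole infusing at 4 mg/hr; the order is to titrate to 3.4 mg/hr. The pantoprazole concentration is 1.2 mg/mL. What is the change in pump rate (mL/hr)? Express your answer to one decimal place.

At the current dose:
Rate = 4 mg/hr ÷ 1.2 mg/mL = 3.333333 mL/hr
At the new dose:
Rate = 3.4 mg/hr ÷ 1.2 mg/mL = 2.833333 mL/hr
Change = 2.833333 − 3.333333 = -0.5 mL/hr → 0.5 mL/hr decrease

0.5 mL/hr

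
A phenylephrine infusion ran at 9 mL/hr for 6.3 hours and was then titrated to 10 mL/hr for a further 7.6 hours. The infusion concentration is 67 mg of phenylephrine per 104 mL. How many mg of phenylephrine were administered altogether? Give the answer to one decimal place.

85.5 mg

Concentration = 67 mg ÷ 104 mL = 0.6442308 mg/mL
Stage 1: 9 mL/hr × 6.3 hr = 56.7 mL → 56.7 mL × 0.6442308 mg/mL = 36.52788 mg
Stage 2: 10 mL/hr × 7.6 hr = 76 mL → 76 mL × 0.6442308 mg/mL = 48.96154 mg
Total = 36.52788 + 48.96154 = 85.48942 mg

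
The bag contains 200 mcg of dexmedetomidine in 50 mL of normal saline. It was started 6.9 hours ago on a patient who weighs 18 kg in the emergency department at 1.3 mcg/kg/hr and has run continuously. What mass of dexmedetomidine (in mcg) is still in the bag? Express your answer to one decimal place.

38.5 mcg

Dose = 1.3 mcg/kg/hr × 18 kg = 23.4 mcg/hr
Concentration = 200 mcg ÷ 50 mL = 4 mcg/mL
Rate = 23.4 mcg/hr ÷ 4 mcg/mL = 5.85 mL/hr
Volume infused = 5.85 mL/hr × 6.9 hr = 40.365 mL
Volume remaining = 50 − 40.365 = 9.635 mL
Drug remaining = 9.635 mL × 4 mcg/mL = 38.54 mcg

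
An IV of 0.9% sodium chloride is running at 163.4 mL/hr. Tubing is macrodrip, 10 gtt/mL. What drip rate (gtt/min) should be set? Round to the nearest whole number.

163.4 mL/hr ÷ 60 min/hr = 2.723333 mL/min
2.723333 mL/min × 10 gtt/mL = 27.23333 gtt/min

27 gtt/min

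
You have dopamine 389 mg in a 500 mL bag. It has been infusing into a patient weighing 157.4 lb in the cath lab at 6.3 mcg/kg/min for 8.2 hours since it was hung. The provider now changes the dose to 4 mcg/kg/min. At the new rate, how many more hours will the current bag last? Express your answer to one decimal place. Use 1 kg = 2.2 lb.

Initial rate:
Weight = 157.4 lb ÷ 2.2 lb/kg = 71.54545 kg
Dose = 6.3 mcg/kg/min × 71.54545 kg = 450.7364 mcg/min
450.7364 mcg/min × 60 min/hr = 27044.18 mcg/hr
Concentration = 389 mg ÷ 500 mL = 0.778 mg/mL = 778 mcg/mL
Rate = 27044.18 mcg/hr ÷ 778 mcg/mL = 34.76116 mL/hr
Volume infused so far = 34.76116 mL/hr × 8.2 hr = 285.0415 mL
Volume remaining = 500 − 285.0415 = 214.9585 mL
New rate:
Dose = 4 mcg/kg/min × 71.54545 kg = 286.1818 mcg/min
286.1818 mcg/min × 60 min/hr = 17170.91 mcg/hr
Rate = 17170.91 mcg/hr ÷ 778 mcg/mL = 22.07058 mL/hr
Time remaining = 214.9585 mL ÷ 22.07058 mL/hr = 9.739596 hr

9.7 hours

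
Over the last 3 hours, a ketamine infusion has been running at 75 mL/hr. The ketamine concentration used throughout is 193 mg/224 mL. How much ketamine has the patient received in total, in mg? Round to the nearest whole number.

Concentration = 193 mg ÷ 224 mL = 0.8616071 mg/mL
Drug rate = 75 mL/hr × 0.8616071 mg/mL = 64.62054 mg/hr
Total = 64.62054 mg/hr × 3 hr = 193.8616 mg

194 mg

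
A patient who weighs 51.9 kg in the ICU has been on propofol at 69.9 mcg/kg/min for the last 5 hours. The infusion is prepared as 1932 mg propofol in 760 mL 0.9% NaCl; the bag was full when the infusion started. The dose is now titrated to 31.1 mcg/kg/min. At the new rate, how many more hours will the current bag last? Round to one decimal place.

Initial rate:
Dose = 69.9 mcg/kg/min × 51.9 kg = 3627.81 mcg/min
3627.81 mcg/min × 60 min/hr = 217668.6 mcg/hr
Concentration = 1932 mg ÷ 760 mL = 2.542105 mg/mL = 2542.105 mcg/mL
Rate = 217668.6 mcg/hr ÷ 2542.105 mcg/mL = 85.62533 mL/hr
Volume infused so far = 85.62533 mL/hr × 5 hr = 428.1266 mL
Volume remaining = 760 − 428.1266 = 331.8734 mL
New rate:
Dose = 31.1 mcg/kg/min × 51.9 kg = 1614.09 mcg/min
1614.09 mcg/min × 60 min/hr = 96845.4 mcg/hr
Rate = 96845.4 mcg/hr ÷ 2542.105 mcg/mL = 38.09653 mL/hr
Time remaining = 331.8734 mL ÷ 38.09653 mL/hr = 8.711379 hr

8.7 hours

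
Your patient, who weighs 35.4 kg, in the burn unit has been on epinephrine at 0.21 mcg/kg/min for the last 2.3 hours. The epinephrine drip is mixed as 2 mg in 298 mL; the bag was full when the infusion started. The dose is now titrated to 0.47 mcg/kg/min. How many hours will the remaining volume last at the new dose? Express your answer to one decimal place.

Initial rate:
Dose = 0.21 mcg/kg/min × 35.4 kg = 7.434 mcg/min
7.434 mcg/min × 60 min/hr = 446.04 mcg/hr
Concentration = 2 mg ÷ 298 mL = 0.006711409 mg/mL = 6.711409 mcg/mL
Rate = 446.04 mcg/hr ÷ 6.711409 mcg/mL = 66.45996 mL/hr
Volume infused so far = 66.45996 mL/hr × 2.3 hr = 152.8579 mL
Volume remaining = 298 − 152.8579 = 145.1421 mL
New rate:
Dose = 0.47 mcg/kg/min × 35.4 kg = 16.638 mcg/min
16.638 mcg/min × 60 min/hr = 998.28 mcg/hr
Rate = 998.28 mcg/hr ÷ 6.711409 mcg/mL = 148.7437 mL/hr
Time remaining = 145.1421 mL ÷ 148.7437 mL/hr = 0.9757864 hr

1.0 hours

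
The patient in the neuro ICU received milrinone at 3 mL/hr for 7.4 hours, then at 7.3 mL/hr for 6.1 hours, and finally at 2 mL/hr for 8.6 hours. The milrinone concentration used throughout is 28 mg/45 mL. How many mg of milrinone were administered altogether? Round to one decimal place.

Concentration = 28 mg ÷ 45 mL = 0.6222222 mg/mL
Stage 1: 3 mL/hr × 7.4 hr = 22.2 mL → 22.2 mL × 0.6222222 mg/mL = 13.81333 mg
Stage 2: 7.3 mL/hr × 6.1 hr = 44.53 mL → 44.53 mL × 0.6222222 mg/mL = 27.70756 mg
Stage 3: 2 mL/hr × 8.6 hr = 17.2 mL → 17.2 mL × 0.6222222 mg/mL = 10.70222 mg
Total = 13.81333 + 27.70756 + 10.70222 = 52.22311 mg

52.2 mg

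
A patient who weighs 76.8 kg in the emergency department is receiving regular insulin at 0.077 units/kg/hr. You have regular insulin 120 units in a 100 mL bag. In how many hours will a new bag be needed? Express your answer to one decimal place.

Dose = 0.077 units/kg/hr × 76.8 kg = 5.9136 units/hr
Concentration = 120 units ÷ 100 mL = 1.2 units/mL
Rate = 5.9136 units/hr ÷ 1.2 units/mL = 4.928 mL/hr
Duration = 100 mL ÷ 4.928 mL/hr = 20.29221 hr

20.3 hours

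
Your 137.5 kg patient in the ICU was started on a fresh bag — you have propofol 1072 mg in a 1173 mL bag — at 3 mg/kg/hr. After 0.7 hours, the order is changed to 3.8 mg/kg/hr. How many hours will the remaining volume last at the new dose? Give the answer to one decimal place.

1.5 hours

Initial rate:
Dose = 3 mg/kg/hr × 137.5 kg = 412.5 mg/hr
Concentration = 1072 mg ÷ 1173 mL = 0.913896 mg/mL
Rate = 412.5 mg/hr ÷ 0.913896 mg/mL = 451.3643 mL/hr
Volume infused so far = 451.3643 mL/hr × 0.7 hr = 315.955 mL
Volume remaining = 1173 − 315.955 = 857.045 mL
New rate:
Dose = 3.8 mg/kg/hr × 137.5 kg = 522.5 mg/hr
Rate = 522.5 mg/hr ÷ 0.913896 mg/mL = 571.7281 mL/hr
Time remaining = 857.045 mL ÷ 571.7281 mL/hr = 1.499043 hr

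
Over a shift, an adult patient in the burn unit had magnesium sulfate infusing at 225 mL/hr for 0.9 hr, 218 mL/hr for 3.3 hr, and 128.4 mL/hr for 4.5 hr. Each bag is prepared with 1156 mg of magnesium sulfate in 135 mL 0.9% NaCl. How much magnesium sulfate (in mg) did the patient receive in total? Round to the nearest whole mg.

Concentration = 1156 mg ÷ 135 mL = 8.562963 mg/mL
Stage 1: 225 mL/hr × 0.9 hr = 202.5 mL → 202.5 mL × 8.562963 mg/mL = 1734 mg
Stage 2: 218 mL/hr × 3.3 hr = 719.4 mL → 719.4 mL × 8.562963 mg/mL = 6160.196 mg
Stage 3: 128.4 mL/hr × 4.5 hr = 577.8 mL → 577.8 mL × 8.562963 mg/mL = 4947.68 mg
Total = 1734 + 6160.196 + 4947.68 = 12841.88 mg

12842 mg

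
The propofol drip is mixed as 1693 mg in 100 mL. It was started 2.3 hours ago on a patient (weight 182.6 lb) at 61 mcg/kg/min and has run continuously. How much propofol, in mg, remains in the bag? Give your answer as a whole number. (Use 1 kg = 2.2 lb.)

Weight = 182.6 lb ÷ 2.2 lb/kg = 83 kg
Dose = 61 mcg/kg/min × 83 kg = 5063 mcg/min
5063 mcg/min × 60 min/hr = 303780 mcg/hr
Concentration = 1693 mg ÷ 100 mL = 16.93 mg/mL = 16930 mcg/mL
Rate = 303780 mcg/hr ÷ 16930 mcg/mL = 17.9433 mL/hr
Volume infused = 17.9433 mL/hr × 2.3 hr = 41.26958 mL
Volume remaining = 100 − 41.26958 = 58.73042 mL
Drug remaining = 58.73042 mL × 16930 mcg/mL = 994306 mcg = 994.306 mg

994 mg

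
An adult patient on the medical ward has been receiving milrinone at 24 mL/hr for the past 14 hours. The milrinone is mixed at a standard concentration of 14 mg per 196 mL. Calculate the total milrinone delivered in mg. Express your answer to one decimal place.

Concentration = 14 mg ÷ 196 mL = 0.07142857 mg/mL = 71.42857 mcg/mL
Drug rate = 24 mL/hr × 71.42857 mcg/mL = 1714.286 mcg/hr
Total = 1714.286 mcg/hr × 14 hr = 24000 mcg = 24 mg

24.0 mg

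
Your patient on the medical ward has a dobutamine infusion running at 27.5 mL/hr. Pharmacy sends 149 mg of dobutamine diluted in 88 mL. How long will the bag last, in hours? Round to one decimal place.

Duration = 88 mL ÷ 27.5 mL/hr = 3.2 hr

3.2 hours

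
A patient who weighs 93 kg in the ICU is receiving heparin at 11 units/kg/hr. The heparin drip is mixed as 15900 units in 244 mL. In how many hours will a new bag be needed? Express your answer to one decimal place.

15.5 hours

Dose = 11 units/kg/hr × 93 kg = 1023 units/hr
Concentration = 15900 units ÷ 244 mL = 65.16393 units/mL
Rate = 1023 units/hr ÷ 65.16393 units/mL = 15.69887 mL/hr
Duration = 244 mL ÷ 15.69887 mL/hr = 15.54252 hr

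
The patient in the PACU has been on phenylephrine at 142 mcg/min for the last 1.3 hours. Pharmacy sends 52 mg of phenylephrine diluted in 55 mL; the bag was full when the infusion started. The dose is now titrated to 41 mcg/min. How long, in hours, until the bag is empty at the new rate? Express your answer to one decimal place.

16.6 hours

Initial rate:
142 mcg/min × 60 min/hr = 8520 mcg/hr
Concentration = 52 mg ÷ 55 mL = 0.9454545 mg/mL = 945.4545 mcg/mL
Rate = 8520 mcg/hr ÷ 945.4545 mcg/mL = 9.011538 mL/hr
Volume infused so far = 9.011538 mL/hr × 1.3 hr = 11.715 mL
Volume remaining = 55 − 11.715 = 43.285 mL
New rate:
41 mcg/min × 60 min/hr = 2460 mcg/hr
Rate = 2460 mcg/hr ÷ 945.4545 mcg/mL = 2.601923 mL/hr
Time remaining = 43.285 mL ÷ 2.601923 mL/hr = 16.63577 hr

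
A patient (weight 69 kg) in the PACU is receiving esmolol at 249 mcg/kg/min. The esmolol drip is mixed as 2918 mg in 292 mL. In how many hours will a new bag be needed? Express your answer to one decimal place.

2.8 hours

Dose = 249 mcg/kg/min × 69 kg = 17181 mcg/min
17181 mcg/min × 60 min/hr = 1030860 mcg/hr
Concentration = 2918 mg ÷ 292 mL = 9.993151 mg/mL = 9993.151 mcg/mL
Rate = 1030860 mcg/hr ÷ 9993.151 mcg/mL = 103.1567 mL/hr
Duration = 292 mL ÷ 103.1567 mL/hr = 2.830646 hr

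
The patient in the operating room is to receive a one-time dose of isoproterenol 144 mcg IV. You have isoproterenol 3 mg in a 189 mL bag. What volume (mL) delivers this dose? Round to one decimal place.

Concentration = 3 mg ÷ 189 mL = 0.01587302 mg/mL = 15.87302 mcg/mL
Volume = 144 mcg ÷ 15.87302 mcg/mL = 9.072 mL

9.1 mL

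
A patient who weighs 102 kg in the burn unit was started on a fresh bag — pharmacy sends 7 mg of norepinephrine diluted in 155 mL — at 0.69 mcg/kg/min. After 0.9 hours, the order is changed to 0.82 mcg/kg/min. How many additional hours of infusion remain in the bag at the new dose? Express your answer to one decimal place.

0.6 hours

Initial rate:
Dose = 0.69 mcg/kg/min × 102 kg = 70.38 mcg/min
70.38 mcg/min × 60 min/hr = 4222.8 mcg/hr
Concentration = 7 mg ÷ 155 mL = 0.04516129 mg/mL = 45.16129 mcg/mL
Rate = 4222.8 mcg/hr ÷ 45.16129 mcg/mL = 93.50486 mL/hr
Volume infused so far = 93.50486 mL/hr × 0.9 hr = 84.15437 mL
Volume remaining = 155 − 84.15437 = 70.84563 mL
New rate:
Dose = 0.82 mcg/kg/min × 102 kg = 83.64 mcg/min
83.64 mcg/min × 60 min/hr = 5018.4 mcg/hr
Rate = 5018.4 mcg/hr ÷ 45.16129 mcg/mL = 111.1217 mL/hr
Time remaining = 70.84563 mL ÷ 111.1217 mL/hr = 0.6375498 hr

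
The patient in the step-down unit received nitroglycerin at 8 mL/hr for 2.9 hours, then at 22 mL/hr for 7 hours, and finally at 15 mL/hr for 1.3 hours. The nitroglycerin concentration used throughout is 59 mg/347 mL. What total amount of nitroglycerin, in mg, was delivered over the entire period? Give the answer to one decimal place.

33.4 mg

Concentration = 59 mg ÷ 347 mL = 0.1700288 mg/mL
Stage 1: 8 mL/hr × 2.9 hr = 23.2 mL → 23.2 mL × 0.1700288 mg/mL = 3.944669 mg
Stage 2: 22 mL/hr × 7 hr = 154 mL → 154 mL × 0.1700288 mg/mL = 26.18444 mg
Stage 3: 15 mL/hr × 1.3 hr = 19.5 mL → 19.5 mL × 0.1700288 mg/mL = 3.315562 mg
Total = 3.944669 + 26.18444 + 3.315562 = 33.44467 mg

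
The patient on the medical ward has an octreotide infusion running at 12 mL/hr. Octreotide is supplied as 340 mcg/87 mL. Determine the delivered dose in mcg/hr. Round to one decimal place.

46.9 mcg/hr

Concentration = 340 mcg ÷ 87 mL = 3.908046 mcg/mL
Drug rate = 12 mL/hr × 3.908046 mcg/mL = 46.89655 mcg/hr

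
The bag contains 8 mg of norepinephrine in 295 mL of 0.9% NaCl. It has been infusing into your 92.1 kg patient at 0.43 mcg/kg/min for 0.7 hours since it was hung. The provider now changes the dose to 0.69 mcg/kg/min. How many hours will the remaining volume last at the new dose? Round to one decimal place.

1.7 hours

Initial rate:
Dose = 0.43 mcg/kg/min × 92.1 kg = 39.603 mcg/min
39.603 mcg/min × 60 min/hr = 2376.18 mcg/hr
Concentration = 8 mg ÷ 295 mL = 0.02711864 mg/mL = 27.11864 mcg/mL
Rate = 2376.18 mcg/hr ÷ 27.11864 mcg/mL = 87.62164 mL/hr
Volume infused so far = 87.62164 mL/hr × 0.7 hr = 61.33515 mL
Volume remaining = 295 − 61.33515 = 233.6649 mL
New rate:
Dose = 0.69 mcg/kg/min × 92.1 kg = 63.549 mcg/min
63.549 mcg/min × 60 min/hr = 3812.94 mcg/hr
Rate = 3812.94 mcg/hr ÷ 27.11864 mcg/mL = 140.6022 mL/hr
Time remaining = 233.6649 mL ÷ 140.6022 mL/hr = 1.661887 hr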